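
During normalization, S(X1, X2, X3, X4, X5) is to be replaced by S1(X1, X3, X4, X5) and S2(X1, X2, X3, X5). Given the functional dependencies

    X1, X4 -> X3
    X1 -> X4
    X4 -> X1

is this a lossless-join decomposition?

Common attributes: S1 ∩ S2 = {X1, X3, X5}.
Closure of {X1, X3, X5}: X1 → X4 applies, adding X4. So (X1, X3, X5)⁺ = {X1, X3, X4, X5}.
This closure contains every attribute of S1, so S1 ∩ S2 → S1. The join is lossless.

Yes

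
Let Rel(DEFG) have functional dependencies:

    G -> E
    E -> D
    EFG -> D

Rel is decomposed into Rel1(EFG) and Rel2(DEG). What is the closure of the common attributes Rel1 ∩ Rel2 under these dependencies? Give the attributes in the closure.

DEG

Rel1 ∩ Rel2 = {EG}.
E → D applies, adding D
Closure: {DEG}.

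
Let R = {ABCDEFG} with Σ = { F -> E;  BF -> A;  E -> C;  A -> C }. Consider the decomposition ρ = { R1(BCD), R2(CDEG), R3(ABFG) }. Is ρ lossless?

Chase test. Columns are ABCDEFG; row i has aⱼ where attribute j ∈ Ri, else bᵢⱼ.
Initial tableau (one row per fragment):
  row 1: b11 a2 a3 a4 b15 b16 b17
  row 2: b21 b22 a3 a4 a5 b26 a7
  row 3: a1 a2 b33 b34 b35 a6 a7
No row becomes fully distinguished — the join is lossy.

No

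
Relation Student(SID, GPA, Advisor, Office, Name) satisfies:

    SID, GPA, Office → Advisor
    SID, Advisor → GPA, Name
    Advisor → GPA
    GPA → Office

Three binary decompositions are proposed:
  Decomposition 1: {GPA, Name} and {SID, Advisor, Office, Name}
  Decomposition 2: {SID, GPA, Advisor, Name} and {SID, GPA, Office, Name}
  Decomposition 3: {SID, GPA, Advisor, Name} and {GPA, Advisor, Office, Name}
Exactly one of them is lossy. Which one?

Decomposition 1: common = {Name}, closure = {Name} → lossy.
Decomposition 2: common = {SID, GPA, Name}, closure = {SID, GPA, Advisor, Office, Name} → lossless.
Decomposition 3: common = {GPA, Advisor, Name}, closure = {GPA, Advisor, Office, Name} → lossless.

Decomposition 1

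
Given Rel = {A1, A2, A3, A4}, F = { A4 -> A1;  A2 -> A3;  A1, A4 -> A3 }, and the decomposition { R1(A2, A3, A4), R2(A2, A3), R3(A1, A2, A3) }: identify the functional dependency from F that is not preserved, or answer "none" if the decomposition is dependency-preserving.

A4 -> A1

Check A4 → A1: no single fragment contains all of {A1, A4}, and the restricted closure of {A4} across the fragments never reaches {A1}.
A2 → A3 is preserved.
A1, A4 → A3 is preserved.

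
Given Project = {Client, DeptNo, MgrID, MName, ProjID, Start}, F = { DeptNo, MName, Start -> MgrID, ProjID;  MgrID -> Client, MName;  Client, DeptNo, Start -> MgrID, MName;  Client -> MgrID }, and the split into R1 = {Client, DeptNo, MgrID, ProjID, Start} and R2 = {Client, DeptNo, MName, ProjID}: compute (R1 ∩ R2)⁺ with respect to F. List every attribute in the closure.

R1 ∩ R2 = {Client, DeptNo, ProjID}.
Client → MgrID applies, adding MgrID
MgrID → Client, MName applies, adding MName
Closure: {Client, DeptNo, MgrID, MName, ProjID}.

Client, DeptNo, MgrID, MName, ProjID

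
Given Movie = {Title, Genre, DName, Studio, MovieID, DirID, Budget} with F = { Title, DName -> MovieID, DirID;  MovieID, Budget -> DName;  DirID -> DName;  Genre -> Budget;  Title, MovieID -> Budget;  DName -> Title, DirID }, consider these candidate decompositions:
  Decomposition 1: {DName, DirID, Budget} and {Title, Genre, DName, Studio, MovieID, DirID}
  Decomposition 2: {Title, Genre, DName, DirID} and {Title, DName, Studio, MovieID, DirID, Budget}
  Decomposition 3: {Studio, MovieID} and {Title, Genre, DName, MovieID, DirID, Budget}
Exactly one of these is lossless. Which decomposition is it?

Decomposition 1

Decomposition 1: common = {DName, DirID}, closure = {Title, DName, MovieID, DirID, Budget} → lossless.
Decomposition 2: common = {Title, DName, DirID}, closure = {Title, DName, MovieID, DirID, Budget} → lossy.
Decomposition 3: common = {MovieID}, closure = {MovieID} → lossy.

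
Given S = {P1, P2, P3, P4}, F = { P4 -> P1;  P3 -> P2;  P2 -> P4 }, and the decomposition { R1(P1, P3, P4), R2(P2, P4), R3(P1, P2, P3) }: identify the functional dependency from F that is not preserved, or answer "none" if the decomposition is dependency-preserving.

P4 → P1 lies within R1.
P3 → P2 lies within R3.
P2 → P4 lies within R2.
Every dependency is enforceable on the fragments, so the decomposition is dependency-preserving.

none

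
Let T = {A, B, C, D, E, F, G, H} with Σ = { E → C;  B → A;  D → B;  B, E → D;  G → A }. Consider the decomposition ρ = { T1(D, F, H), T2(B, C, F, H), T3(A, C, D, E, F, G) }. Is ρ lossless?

No

Chase test. Columns are A, B, C, D, E, F, G, H; row i has aⱼ where attribute j ∈ Ti, else bᵢⱼ.
Initial tableau (one row per fragment):
  row 1: b11 b12 b13 a4 b15 a6 b17 a8
  row 2: b21 a2 a3 b24 b25 a6 b27 a8
  row 3: a1 b32 a3 a4 a5 a6 a7 b38
Rows 1 and 3 agree on D; apply D→B and equate their B entries.
Rows 1 and 3 agree on B; apply B→A and equate their A entries.
No row becomes fully distinguished — the join is lossy.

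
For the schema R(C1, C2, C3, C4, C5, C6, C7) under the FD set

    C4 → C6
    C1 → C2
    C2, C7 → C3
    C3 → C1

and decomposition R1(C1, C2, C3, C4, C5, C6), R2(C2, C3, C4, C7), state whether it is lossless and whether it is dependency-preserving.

lossy but dependency-preserving

Lossless test: (C2, C3, C4)⁺ = {C1, C2, C3, C4, C6}, which is a superkey of neither fragment — lossy.
Dependency preservation: every FD's attributes lie within a single fragment, so each can be enforced locally — preserved.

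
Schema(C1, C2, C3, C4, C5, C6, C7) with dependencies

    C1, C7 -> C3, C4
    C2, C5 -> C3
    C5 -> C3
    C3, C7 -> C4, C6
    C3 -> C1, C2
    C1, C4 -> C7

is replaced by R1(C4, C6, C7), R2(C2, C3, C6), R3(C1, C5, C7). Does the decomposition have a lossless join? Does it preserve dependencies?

lossy and not dependency-preserving

Lossless test (chase): applying each FD to every pair of rows produces no changes in the tableau, so no row becomes fully distinguished — the join is lossy.
Dependency preservation: the restricted closure of {C1, C7} across the fragments never reaches {C3, C4}, so C1, C7 → C3, C4 cannot be enforced without a join — not preserved.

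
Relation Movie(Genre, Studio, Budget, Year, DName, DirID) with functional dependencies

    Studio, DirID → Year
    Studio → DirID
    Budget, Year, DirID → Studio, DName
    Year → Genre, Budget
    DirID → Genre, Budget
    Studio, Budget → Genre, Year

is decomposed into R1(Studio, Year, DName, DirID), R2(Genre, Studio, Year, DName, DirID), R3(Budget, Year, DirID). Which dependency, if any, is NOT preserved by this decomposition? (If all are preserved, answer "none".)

Studio, DirID → Year lies within R1.
Studio → DirID lies within R1.
Budget, Year, DirID → Studio, DName: restricted closure across fragments reaches Studio, DName.
Year → Genre, Budget: restricted closure across fragments reaches Genre, Budget.
DirID → Genre, Budget: restricted closure across fragments reaches Genre, Budget.
Studio, Budget → Genre, Year: restricted closure across fragments reaches Genre, Year.
Every dependency is enforceable on the fragments, so the decomposition is dependency-preserving.

none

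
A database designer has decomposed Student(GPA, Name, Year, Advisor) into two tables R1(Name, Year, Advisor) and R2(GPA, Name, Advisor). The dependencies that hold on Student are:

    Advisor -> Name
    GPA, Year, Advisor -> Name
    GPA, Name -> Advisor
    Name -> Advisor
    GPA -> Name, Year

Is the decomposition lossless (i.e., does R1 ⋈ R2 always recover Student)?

No

Common attributes: R1 ∩ R2 = {Name, Advisor}.
No dependency enlarges {Name, Advisor}, so (Name, Advisor)⁺ = {Name, Advisor}.
The closure contains neither all of R1 = {Name, Year, Advisor} nor all of R2 = {GPA, Name, Advisor}, so the common attributes are not a superkey of either fragment. The join is lossy.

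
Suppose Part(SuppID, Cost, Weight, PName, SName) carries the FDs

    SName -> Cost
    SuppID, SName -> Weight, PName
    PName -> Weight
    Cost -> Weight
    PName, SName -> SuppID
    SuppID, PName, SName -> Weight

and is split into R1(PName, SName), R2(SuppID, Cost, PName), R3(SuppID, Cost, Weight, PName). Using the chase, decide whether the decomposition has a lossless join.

Chase test. Columns are SuppID, Cost, Weight, PName, SName; row i has aⱼ where attribute j ∈ Ri, else bᵢⱼ.
Initial tableau (one row per fragment):
  row 1: b11 b12 b13 a4 a5
  row 2: a1 a2 b23 a4 b25
  row 3: a1 a2 a3 a4 b35
Rows 1 and 2 agree on PName; apply PName→Weight and equate their Weight entries.
Rows 1 and 3 agree on PName; apply PName→Weight and equate their Weight entries.
No row becomes fully distinguished — the join is lossy.

No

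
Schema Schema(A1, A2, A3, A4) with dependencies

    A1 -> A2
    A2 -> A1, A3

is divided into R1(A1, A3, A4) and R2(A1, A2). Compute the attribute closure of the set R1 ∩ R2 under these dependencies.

R1 ∩ R2 = {A1}.
A1 → A2 applies, adding A2
A2 → A1, A3 applies, adding A3
Closure: {A1, A2, A3}.

A1, A2, A3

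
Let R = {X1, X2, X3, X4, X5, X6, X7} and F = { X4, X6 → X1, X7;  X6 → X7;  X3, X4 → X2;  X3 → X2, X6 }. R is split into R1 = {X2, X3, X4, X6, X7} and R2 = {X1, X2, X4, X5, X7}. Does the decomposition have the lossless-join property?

No

Common attributes: R1 ∩ R2 = {X2, X4, X7}.
No dependency enlarges {X2, X4, X7}, so (X2, X4, X7)⁺ = {X2, X4, X7}.
The closure contains neither all of R1 = {X2, X3, X4, X6, X7} nor all of R2 = {X1, X2, X4, X5, X7}, so the common attributes are not a superkey of either fragment. The join is lossy.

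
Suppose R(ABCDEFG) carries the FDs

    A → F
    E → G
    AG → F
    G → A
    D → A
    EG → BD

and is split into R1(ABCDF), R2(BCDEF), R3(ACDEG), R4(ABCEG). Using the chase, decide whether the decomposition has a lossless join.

Yes

Chase test. Columns are ABCDEFG; row i has aⱼ where attribute j ∈ Ri, else bᵢⱼ.
Initial tableau (one row per fragment):
  row 1: a1 a2 a3 a4 b15 a6 b17
  row 2: b21 a2 a3 a4 a5 a6 b27
  row 3: a1 b32 a3 a4 a5 b36 a7
  row 4: a1 a2 a3 b44 a5 b46 a7
Rows 1 and 3 agree on A; apply A→F and equate their F entries.
Rows 1 and 4 agree on A; apply A→F and equate their F entries.
Rows 2 and 3 agree on E; apply E→G and equate their G entries.
Rows 2 and 3 agree on G; apply G→A and equate their A entries.
Rows 2 and 3 agree on EG; apply EG→BD and equate their BD entries.
Rows 2 and 4 agree on EG; apply EG→BD and equate their BD entries.
Row 2 is now all distinguished symbols — the join is lossless.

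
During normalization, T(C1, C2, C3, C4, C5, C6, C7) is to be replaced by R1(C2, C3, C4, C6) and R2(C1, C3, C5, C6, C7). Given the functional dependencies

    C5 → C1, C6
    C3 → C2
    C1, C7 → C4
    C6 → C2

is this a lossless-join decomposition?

No

Common attributes: R1 ∩ R2 = {C3, C6}.
Closure of {C3, C6}: C3 → C2 applies, adding C2. So (C3, C6)⁺ = {C2, C3, C6}.
The closure contains neither all of R1 = {C2, C3, C4, C6} nor all of R2 = {C1, C3, C5, C6, C7}, so the common attributes are not a superkey of either fragment. The join is lossy.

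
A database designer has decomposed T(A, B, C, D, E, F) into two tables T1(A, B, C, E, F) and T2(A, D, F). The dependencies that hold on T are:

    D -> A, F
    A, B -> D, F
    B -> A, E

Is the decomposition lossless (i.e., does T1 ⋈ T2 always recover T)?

No

Common attributes: T1 ∩ T2 = {A, F}.
No dependency enlarges {A, F}, so (A, F)⁺ = {A, F}.
The closure contains neither all of T1 = {A, B, C, E, F} nor all of T2 = {A, D, F}, so the common attributes are not a superkey of either fragment. The join is lossy.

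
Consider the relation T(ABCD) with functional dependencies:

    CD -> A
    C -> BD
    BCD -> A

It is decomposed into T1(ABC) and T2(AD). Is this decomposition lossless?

Common attributes: T1 ∩ T2 = {A}.
No dependency enlarges {A}, so (A)⁺ = {A}.
The closure contains neither all of T1 = {ABC} nor all of T2 = {AD}, so the common attributes are not a superkey of either fragment. The join is lossy.

No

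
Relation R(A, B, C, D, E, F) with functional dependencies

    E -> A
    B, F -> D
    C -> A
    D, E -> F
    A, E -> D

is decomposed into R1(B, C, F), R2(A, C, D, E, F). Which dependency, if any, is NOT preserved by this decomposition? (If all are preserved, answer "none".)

Check B, F → D: no single fragment contains all of {B, D, F}, and the restricted closure of {B, F} across the fragments never reaches {D}.
E → A is preserved.
C → A is preserved.
D, E → F is preserved.
A, E → D is preserved.

B, F -> D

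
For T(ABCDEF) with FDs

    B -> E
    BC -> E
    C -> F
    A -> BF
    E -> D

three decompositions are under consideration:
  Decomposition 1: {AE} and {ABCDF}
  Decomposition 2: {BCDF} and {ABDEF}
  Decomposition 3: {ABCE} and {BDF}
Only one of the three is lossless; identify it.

Decomposition 1

Decomposition 1: common = {A}, closure = {ABDEF} → lossless.
Decomposition 2: common = {BDF}, closure = {BDEF} → lossy.
Decomposition 3: common = {B}, closure = {BDE} → lossy.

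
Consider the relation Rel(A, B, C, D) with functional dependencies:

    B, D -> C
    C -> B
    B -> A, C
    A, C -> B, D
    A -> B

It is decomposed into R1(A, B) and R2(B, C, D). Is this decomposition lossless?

Yes

Common attributes: R1 ∩ R2 = {B}.
Closure of {B}: B → A, C applies, adding A, C; A, C → B, D applies, adding D. So (B)⁺ = {A, B, C, D}.
This closure contains every attribute of R1, so R1 ∩ R2 → R1. The join is lossless.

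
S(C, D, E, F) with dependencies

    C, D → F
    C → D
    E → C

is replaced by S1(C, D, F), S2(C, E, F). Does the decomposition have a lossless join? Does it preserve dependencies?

lossless and dependency-preserving

Lossless test: (C, F)⁺ = {C, D, F}, which contains all of one fragment — lossless.
Dependency preservation: every FD's attributes lie within a single fragment, so each can be enforced locally — preserved.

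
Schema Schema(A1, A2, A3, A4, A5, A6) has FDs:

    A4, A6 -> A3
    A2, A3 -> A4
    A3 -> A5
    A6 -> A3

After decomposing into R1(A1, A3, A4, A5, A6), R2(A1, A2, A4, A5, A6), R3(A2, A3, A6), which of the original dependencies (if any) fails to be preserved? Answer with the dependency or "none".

Check A2, A3 → A4: no single fragment contains all of {A2, A3, A4}, and the restricted closure of {A2, A3} across the fragments never reaches {A4}.
A4, A6 → A3 is preserved.
A3 → A5 is preserved.
A6 → A3 is preserved.

A2, A3 -> A4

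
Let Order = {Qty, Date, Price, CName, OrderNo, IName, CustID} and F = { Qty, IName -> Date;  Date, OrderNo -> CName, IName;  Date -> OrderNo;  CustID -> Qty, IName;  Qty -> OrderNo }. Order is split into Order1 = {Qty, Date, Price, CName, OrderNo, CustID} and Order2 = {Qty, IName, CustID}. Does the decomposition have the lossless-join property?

Common attributes: Order1 ∩ Order2 = {Qty, CustID}.
Closure of {Qty, CustID}: CustID → Qty, IName applies, adding IName; Qty → OrderNo applies, adding OrderNo; Qty, IName → Date applies, adding Date; Date, OrderNo → CName, IName applies, adding CName. So (Qty, CustID)⁺ = {Qty, Date, CName, OrderNo, IName, CustID}.
This closure contains every attribute of Order2, so Order1 ∩ Order2 → Order2. The join is lossless.

Yes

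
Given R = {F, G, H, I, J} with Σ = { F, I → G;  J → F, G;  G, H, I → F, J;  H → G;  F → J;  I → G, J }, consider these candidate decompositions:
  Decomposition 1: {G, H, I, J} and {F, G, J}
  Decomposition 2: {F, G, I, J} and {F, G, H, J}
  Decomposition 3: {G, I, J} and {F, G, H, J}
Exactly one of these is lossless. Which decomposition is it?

Decomposition 1

Decomposition 1: common = {G, J}, closure = {F, G, J} → lossless.
Decomposition 2: common = {F, G, J}, closure = {F, G, J} → lossy.
Decomposition 3: common = {G, J}, closure = {F, G, J} → lossy.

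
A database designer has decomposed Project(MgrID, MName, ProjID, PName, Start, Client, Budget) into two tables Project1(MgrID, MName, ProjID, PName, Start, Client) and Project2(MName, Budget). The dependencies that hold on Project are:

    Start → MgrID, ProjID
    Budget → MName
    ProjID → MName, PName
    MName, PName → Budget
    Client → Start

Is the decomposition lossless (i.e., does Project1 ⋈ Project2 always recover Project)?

No

Common attributes: Project1 ∩ Project2 = {MName}.
No dependency enlarges {MName}, so (MName)⁺ = {MName}.
The closure contains neither all of Project1 = {MgrID, MName, ProjID, PName, Start, Client} nor all of Project2 = {MName, Budget}, so the common attributes are not a superkey of either fragment. The join is lossy.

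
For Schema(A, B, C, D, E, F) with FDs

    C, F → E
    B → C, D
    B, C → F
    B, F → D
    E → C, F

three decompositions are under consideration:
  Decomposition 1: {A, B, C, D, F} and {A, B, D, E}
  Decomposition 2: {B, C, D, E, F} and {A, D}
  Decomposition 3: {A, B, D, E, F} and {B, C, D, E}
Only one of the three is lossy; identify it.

Decomposition 2

Decomposition 1: common = {A, B, D}, closure = {A, B, C, D, E, F} → lossless.
Decomposition 2: common = {D}, closure = {D} → lossy.
Decomposition 3: common = {B, D, E}, closure = {B, C, D, E, F} → lossless.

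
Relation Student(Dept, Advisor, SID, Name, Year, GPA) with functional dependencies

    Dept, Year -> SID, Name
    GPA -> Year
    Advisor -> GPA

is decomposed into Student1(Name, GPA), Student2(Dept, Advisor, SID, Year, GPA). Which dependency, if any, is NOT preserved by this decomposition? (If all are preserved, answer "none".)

Dept, Year -> SID, Name

Check Dept, Year → SID, Name: no single fragment contains all of {Dept, SID, Name, Year}, and the restricted closure of {Dept, Year} across the fragments never reaches {SID, Name}.
GPA → Year is preserved.
Advisor → GPA is preserved.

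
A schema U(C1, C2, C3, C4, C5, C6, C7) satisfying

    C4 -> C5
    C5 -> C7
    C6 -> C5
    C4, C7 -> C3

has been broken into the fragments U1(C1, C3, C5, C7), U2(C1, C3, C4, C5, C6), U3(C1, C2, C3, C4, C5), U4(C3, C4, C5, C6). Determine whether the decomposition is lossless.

No

Chase test. Columns are C1, C2, C3, C4, C5, C6, C7; row i has aⱼ where attribute j ∈ Ui, else bᵢⱼ.
Initial tableau (one row per fragment):
  row 1: a1 b12 a3 b14 a5 b16 a7
  row 2: a1 b22 a3 a4 a5 a6 b27
  row 3: a1 a2 a3 a4 a5 b36 b37
  row 4: b41 b42 a3 a4 a5 a6 b47
Rows 1 and 2 agree on C5; apply C5→C7 and equate their C7 entries.
Rows 1 and 3 agree on C5; apply C5→C7 and equate their C7 entries.
Rows 1 and 4 agree on C5; apply C5→C7 and equate their C7 entries.
No row becomes fully distinguished — the join is lossy.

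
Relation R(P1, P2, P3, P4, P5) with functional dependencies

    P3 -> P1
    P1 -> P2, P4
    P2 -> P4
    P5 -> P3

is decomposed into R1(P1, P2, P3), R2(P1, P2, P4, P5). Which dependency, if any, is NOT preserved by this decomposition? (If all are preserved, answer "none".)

Check P5 → P3: no single fragment contains all of {P3, P5}, and the restricted closure of {P5} across the fragments never reaches {P3}.
P3 → P1 is preserved.
P1 → P2, P4 is preserved.
P2 → P4 is preserved.

P5 -> P3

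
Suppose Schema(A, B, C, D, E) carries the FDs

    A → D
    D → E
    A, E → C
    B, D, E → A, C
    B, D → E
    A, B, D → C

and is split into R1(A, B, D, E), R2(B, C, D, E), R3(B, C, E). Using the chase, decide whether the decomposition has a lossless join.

Yes

Chase test. Columns are A, B, C, D, E; row i has aⱼ where attribute j ∈ Ri, else bᵢⱼ.
Initial tableau (one row per fragment):
  row 1: a1 a2 b13 a4 a5
  row 2: b21 a2 a3 a4 a5
  row 3: b31 a2 a3 b34 a5
Rows 1 and 2 agree on B, D, E; apply B, D, E→A, C and equate their A, C entries.
Row 1 is now all distinguished symbols — the join is lossless.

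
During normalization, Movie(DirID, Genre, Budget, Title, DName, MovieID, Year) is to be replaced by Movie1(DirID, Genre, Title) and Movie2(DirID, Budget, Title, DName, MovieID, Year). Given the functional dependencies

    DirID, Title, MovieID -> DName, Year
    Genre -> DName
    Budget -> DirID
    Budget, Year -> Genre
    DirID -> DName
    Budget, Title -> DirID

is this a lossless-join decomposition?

No

Common attributes: Movie1 ∩ Movie2 = {DirID, Title}.
Closure of {DirID, Title}: DirID → DName applies, adding DName. So (DirID, Title)⁺ = {DirID, Title, DName}.
The closure contains neither all of Movie1 = {DirID, Genre, Title} nor all of Movie2 = {DirID, Budget, Title, DName, MovieID, Year}, so the common attributes are not a superkey of either fragment. The join is lossy.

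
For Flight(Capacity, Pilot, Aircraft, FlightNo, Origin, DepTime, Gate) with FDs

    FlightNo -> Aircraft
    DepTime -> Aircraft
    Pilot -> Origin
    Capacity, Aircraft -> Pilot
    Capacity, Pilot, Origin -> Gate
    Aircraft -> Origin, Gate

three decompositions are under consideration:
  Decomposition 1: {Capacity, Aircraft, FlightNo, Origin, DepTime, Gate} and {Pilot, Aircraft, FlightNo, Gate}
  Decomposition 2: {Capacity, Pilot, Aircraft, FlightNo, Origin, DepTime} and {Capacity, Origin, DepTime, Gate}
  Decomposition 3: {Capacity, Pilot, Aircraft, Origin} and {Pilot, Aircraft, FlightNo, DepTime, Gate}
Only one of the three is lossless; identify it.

Decomposition 1: common = {Aircraft, FlightNo, Gate}, closure = {Aircraft, FlightNo, Origin, Gate} → lossy.
Decomposition 2: common = {Capacity, Origin, DepTime}, closure = {Capacity, Pilot, Aircraft, Origin, DepTime, Gate} → lossless.
Decomposition 3: common = {Pilot, Aircraft}, closure = {Pilot, Aircraft, Origin, Gate} → lossy.

Decomposition 2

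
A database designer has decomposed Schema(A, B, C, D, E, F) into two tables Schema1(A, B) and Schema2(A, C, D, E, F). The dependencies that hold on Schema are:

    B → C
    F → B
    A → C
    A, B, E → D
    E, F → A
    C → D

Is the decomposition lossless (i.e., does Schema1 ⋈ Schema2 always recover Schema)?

Common attributes: Schema1 ∩ Schema2 = {A}.
Closure of {A}: A → C applies, adding C; C → D applies, adding D. So (A)⁺ = {A, C, D}.
The closure contains neither all of Schema1 = {A, B} nor all of Schema2 = {A, C, D, E, F}, so the common attributes are not a superkey of either fragment. The join is lossy.

No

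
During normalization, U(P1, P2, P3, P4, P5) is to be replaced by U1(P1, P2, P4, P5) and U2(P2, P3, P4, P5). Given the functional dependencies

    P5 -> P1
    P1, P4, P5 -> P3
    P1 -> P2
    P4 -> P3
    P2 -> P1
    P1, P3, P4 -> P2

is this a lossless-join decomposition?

Common attributes: U1 ∩ U2 = {P2, P4, P5}.
Closure of {P2, P4, P5}: P5 → P1 applies, adding P1; P1, P4, P5 → P3 applies, adding P3. So (P2, P4, P5)⁺ = {P1, P2, P3, P4, P5}.
This closure contains every attribute of U1, so U1 ∩ U2 → U1. The join is lossless.

Yes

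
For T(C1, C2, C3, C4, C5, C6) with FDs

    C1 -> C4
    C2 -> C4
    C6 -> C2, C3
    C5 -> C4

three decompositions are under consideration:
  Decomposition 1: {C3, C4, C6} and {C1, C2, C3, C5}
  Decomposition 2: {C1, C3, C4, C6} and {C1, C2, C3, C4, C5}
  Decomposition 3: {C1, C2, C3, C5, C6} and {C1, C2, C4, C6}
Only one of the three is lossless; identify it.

Decomposition 3

Decomposition 1: common = {C3}, closure = {C3} → lossy.
Decomposition 2: common = {C1, C3, C4}, closure = {C1, C3, C4} → lossy.
Decomposition 3: common = {C1, C2, C6}, closure = {C1, C2, C3, C4, C6} → lossless.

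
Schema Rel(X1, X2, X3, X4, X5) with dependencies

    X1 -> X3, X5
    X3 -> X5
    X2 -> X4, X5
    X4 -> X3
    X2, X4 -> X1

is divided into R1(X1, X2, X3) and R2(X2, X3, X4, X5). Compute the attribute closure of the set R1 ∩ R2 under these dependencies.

X1, X2, X3, X4, X5

R1 ∩ R2 = {X2, X3}.
X3 → X5 applies, adding X5
X2 → X4, X5 applies, adding X4
X2, X4 → X1 applies, adding X1
Closure: {X1, X2, X3, X4, X5}.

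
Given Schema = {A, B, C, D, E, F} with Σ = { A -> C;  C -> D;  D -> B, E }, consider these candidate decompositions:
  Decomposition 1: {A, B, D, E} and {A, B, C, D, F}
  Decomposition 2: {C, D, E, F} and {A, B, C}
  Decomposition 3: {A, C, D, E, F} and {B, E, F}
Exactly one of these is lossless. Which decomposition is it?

Decomposition 1: common = {A, B, D}, closure = {A, B, C, D, E} → lossless.
Decomposition 2: common = {C}, closure = {B, C, D, E} → lossy.
Decomposition 3: common = {E, F}, closure = {E, F} → lossy.

Decomposition 1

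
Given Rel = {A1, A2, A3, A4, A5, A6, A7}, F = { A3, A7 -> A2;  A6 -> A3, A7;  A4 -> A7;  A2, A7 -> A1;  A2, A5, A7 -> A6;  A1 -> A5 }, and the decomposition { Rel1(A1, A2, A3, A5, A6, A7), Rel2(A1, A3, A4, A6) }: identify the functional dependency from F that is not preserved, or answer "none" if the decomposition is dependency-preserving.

Check A4 → A7: no single fragment contains all of {A4, A7}, and the restricted closure of {A4} across the fragments never reaches {A7}.
A3, A7 → A2 is preserved.
A6 → A3, A7 is preserved.
A2, A7 → A1 is preserved.
A2, A5, A7 → A6 is preserved.
A1 → A5 is preserved.

A4 -> A7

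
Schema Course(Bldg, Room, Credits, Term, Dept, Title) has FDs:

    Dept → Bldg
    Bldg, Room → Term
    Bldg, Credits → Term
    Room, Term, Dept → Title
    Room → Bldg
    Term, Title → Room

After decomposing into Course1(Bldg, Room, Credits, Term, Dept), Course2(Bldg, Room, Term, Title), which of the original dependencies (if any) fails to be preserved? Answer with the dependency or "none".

Room, Term, Dept → Title

Check Room, Term, Dept → Title: no single fragment contains all of {Room, Term, Dept, Title}, and the restricted closure of {Room, Term, Dept} across the fragments never reaches {Title}.
Dept → Bldg is preserved.
Bldg, Room → Term is preserved.
Bldg, Credits → Term is preserved.
Room → Bldg is preserved.
Term, Title → Room is preserved.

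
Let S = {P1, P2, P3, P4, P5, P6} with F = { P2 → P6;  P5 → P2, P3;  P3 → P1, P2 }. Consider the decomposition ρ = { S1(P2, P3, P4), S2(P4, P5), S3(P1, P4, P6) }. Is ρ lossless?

No

Chase test. Columns are P1, P2, P3, P4, P5, P6; row i has aⱼ where attribute j ∈ Si, else bᵢⱼ.
Initial tableau (one row per fragment):
  row 1: b11 a2 a3 a4 b15 b16
  row 2: b21 b22 b23 a4 a5 b26
  row 3: a1 b32 b33 a4 b35 a6
No row becomes fully distinguished — the join is lossy.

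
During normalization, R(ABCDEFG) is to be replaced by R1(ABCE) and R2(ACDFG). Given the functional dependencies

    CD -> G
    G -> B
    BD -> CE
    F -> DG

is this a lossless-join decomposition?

Common attributes: R1 ∩ R2 = {AC}.
No dependency enlarges {AC}, so (AC)⁺ = {AC}.
The closure contains neither all of R1 = {ABCE} nor all of R2 = {ACDFG}, so the common attributes are not a superkey of either fragment. The join is lossy.

No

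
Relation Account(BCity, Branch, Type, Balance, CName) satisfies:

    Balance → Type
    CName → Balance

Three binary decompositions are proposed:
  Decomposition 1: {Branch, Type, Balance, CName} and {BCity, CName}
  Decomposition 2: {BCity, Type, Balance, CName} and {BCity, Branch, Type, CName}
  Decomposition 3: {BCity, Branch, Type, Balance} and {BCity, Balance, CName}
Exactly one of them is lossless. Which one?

Decomposition 2

Decomposition 1: common = {CName}, closure = {Type, Balance, CName} → lossy.
Decomposition 2: common = {BCity, Type, CName}, closure = {BCity, Type, Balance, CName} → lossless.
Decomposition 3: common = {BCity, Balance}, closure = {BCity, Type, Balance} → lossy.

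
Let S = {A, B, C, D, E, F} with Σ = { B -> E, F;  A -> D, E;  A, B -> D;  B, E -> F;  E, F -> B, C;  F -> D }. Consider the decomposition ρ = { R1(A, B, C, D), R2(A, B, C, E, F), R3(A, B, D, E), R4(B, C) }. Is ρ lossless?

Yes

Chase test. Columns are A, B, C, D, E, F; row i has aⱼ where attribute j ∈ Ri, else bᵢⱼ.
Initial tableau (one row per fragment):
  row 1: a1 a2 a3 a4 b15 b16
  row 2: a1 a2 a3 b24 a5 a6
  row 3: a1 a2 b33 a4 a5 b36
  row 4: b41 a2 a3 b44 b45 b46
Rows 1 and 2 agree on B; apply B→E, F and equate their E, F entries.
Rows 1 and 3 agree on B; apply B→E, F and equate their E, F entries.
Rows 1 and 4 agree on B; apply B→E, F and equate their E, F entries.
Rows 1 and 2 agree on A; apply A→D, E and equate their D, E entries.
Rows 1 and 3 agree on E, F; apply E, F→B, C and equate their B, C entries.
Rows 1 and 4 agree on F; apply F→D and equate their D entries.
Row 1 is now all distinguished symbols — the join is lossless.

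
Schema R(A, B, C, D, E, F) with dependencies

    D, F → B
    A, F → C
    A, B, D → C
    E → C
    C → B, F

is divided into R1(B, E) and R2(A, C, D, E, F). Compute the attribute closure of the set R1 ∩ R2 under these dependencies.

B, C, E, F

R1 ∩ R2 = {E}.
E → C applies, adding C
C → B, F applies, adding B, F
Closure: {B, C, E, F}.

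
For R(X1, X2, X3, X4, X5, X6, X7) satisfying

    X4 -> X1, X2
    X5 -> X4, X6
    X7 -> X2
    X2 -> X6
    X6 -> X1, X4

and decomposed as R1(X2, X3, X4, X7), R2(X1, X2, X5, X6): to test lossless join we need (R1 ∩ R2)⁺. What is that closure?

X1, X2, X4, X6

R1 ∩ R2 = {X2}.
X2 → X6 applies, adding X6
X6 → X1, X4 applies, adding X1, X4
Closure: {X1, X2, X4, X6}.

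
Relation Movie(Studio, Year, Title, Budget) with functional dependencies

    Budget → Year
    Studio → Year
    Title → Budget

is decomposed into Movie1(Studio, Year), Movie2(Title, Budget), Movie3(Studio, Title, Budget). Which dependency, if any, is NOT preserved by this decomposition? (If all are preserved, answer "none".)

Budget → Year

Check Budget → Year: no single fragment contains all of {Year, Budget}, and the restricted closure of {Budget} across the fragments never reaches {Year}.
Studio → Year is preserved.
Title → Budget is preserved.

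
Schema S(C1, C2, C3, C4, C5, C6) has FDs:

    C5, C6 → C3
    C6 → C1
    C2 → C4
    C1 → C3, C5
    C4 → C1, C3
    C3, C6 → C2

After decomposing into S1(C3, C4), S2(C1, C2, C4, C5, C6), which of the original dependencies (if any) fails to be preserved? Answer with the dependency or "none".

Check C1 → C3, C5: no single fragment contains all of {C1, C3, C5}, and the restricted closure of {C1} across the fragments never reaches {C3, C5}.
C5, C6 → C3 is preserved.
C6 → C1 is preserved.
C2 → C4 is preserved.
C4 → C1, C3 is preserved.
C3, C6 → C2 is preserved.

C1 → C3, C5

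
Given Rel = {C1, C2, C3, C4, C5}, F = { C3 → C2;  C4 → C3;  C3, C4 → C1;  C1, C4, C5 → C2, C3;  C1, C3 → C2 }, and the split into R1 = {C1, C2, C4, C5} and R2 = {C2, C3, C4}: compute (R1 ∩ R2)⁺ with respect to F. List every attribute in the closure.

R1 ∩ R2 = {C2, C4}.
C4 → C3 applies, adding C3
C3, C4 → C1 applies, adding C1
Closure: {C1, C2, C3, C4}.

C1, C2, C3, C4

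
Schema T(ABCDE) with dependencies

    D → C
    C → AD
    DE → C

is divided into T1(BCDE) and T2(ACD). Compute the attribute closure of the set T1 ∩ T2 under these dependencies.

T1 ∩ T2 = {CD}.
C → AD applies, adding A
Closure: {ACD}.

ACD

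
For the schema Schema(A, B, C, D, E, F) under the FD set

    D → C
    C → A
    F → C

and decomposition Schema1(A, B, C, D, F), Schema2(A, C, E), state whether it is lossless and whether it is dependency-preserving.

lossy but dependency-preserving

Lossless test: (A, C)⁺ = {A, C}, which is a superkey of neither fragment — lossy.
Dependency preservation: every FD's attributes lie within a single fragment, so each can be enforced locally — preserved.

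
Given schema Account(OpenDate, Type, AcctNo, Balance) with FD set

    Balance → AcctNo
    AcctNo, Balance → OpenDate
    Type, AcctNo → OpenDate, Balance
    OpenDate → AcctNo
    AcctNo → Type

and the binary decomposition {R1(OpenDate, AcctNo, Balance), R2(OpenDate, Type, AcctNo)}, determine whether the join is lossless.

Common attributes: R1 ∩ R2 = {OpenDate, AcctNo}.
Closure of {OpenDate, AcctNo}: AcctNo → Type applies, adding Type; Type, AcctNo → OpenDate, Balance applies, adding Balance. So (OpenDate, AcctNo)⁺ = {OpenDate, Type, AcctNo, Balance}.
This closure contains every attribute of R1, so R1 ∩ R2 → R1. The join is lossless.

Yes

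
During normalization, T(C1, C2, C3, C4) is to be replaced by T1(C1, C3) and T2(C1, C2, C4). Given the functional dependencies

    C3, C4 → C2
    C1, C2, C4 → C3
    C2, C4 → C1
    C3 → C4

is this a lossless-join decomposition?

No

Common attributes: T1 ∩ T2 = {C1}.
No dependency enlarges {C1}, so (C1)⁺ = {C1}.
The closure contains neither all of T1 = {C1, C3} nor all of T2 = {C1, C2, C4}, so the common attributes are not a superkey of either fragment. The join is lossy.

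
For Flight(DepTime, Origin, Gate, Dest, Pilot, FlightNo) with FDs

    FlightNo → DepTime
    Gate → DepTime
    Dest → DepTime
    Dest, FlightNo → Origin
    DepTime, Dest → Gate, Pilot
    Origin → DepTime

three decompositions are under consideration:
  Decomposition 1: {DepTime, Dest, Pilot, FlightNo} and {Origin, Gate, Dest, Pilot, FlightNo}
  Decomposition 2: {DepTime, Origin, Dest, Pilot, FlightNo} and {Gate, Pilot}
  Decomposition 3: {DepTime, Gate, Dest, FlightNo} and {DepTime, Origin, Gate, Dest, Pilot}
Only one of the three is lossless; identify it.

Decomposition 1: common = {Dest, Pilot, FlightNo}, closure = {DepTime, Origin, Gate, Dest, Pilot, FlightNo} → lossless.
Decomposition 2: common = {Pilot}, closure = {Pilot} → lossy.
Decomposition 3: common = {DepTime, Gate, Dest}, closure = {DepTime, Gate, Dest, Pilot} → lossy.

Decomposition 1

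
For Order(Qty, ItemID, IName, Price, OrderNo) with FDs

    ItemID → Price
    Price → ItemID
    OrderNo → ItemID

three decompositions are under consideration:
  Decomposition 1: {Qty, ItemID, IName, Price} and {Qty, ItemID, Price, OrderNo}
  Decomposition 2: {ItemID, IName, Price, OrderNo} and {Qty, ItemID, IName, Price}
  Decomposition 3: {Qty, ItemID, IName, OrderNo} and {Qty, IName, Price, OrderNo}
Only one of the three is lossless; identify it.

Decomposition 3

Decomposition 1: common = {Qty, ItemID, Price}, closure = {Qty, ItemID, Price} → lossy.
Decomposition 2: common = {ItemID, IName, Price}, closure = {ItemID, IName, Price} → lossy.
Decomposition 3: common = {Qty, IName, OrderNo}, closure = {Qty, ItemID, IName, Price, OrderNo} → lossless.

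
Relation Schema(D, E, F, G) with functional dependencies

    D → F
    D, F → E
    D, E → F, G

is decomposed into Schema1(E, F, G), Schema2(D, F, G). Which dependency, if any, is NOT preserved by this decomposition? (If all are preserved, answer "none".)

Check D, F → E: no single fragment contains all of {D, E, F}, and the restricted closure of {D, F} across the fragments never reaches {E}.
D → F is preserved.
D, E → F, G is preserved.

D, F → E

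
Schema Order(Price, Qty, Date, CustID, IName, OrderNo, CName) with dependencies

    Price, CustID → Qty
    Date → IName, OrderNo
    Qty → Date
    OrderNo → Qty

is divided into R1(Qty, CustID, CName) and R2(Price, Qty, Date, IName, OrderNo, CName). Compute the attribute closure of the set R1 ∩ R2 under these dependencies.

R1 ∩ R2 = {Qty, CName}.
Qty → Date applies, adding Date
Date → IName, OrderNo applies, adding IName, OrderNo
Closure: {Qty, Date, IName, OrderNo, CName}.

Qty, Date, IName, OrderNo, CName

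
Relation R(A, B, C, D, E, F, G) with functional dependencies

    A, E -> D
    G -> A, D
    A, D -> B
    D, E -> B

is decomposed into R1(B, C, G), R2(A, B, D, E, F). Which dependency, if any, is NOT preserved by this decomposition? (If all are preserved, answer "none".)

G -> A, D

Check G → A, D: no single fragment contains all of {A, D, G}, and the restricted closure of {G} across the fragments never reaches {A, D}.
A, E → D is preserved.
A, D → B is preserved.
D, E → B is preserved.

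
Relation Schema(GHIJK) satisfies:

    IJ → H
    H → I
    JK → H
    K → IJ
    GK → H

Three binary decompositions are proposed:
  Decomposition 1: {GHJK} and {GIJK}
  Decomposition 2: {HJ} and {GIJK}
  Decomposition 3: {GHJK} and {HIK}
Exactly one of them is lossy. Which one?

Decomposition 1: common = {GJK}, closure = {GHIJK} → lossless.
Decomposition 2: common = {J}, closure = {J} → lossy.
Decomposition 3: common = {HK}, closure = {HIJK} → lossless.

Decomposition 2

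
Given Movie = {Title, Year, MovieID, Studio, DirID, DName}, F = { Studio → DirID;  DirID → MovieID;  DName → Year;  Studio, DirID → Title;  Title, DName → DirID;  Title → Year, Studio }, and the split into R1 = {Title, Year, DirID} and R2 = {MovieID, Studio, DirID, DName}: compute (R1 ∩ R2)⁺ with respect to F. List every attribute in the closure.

R1 ∩ R2 = {DirID}.
DirID → MovieID applies, adding MovieID
Closure: {MovieID, DirID}.

MovieID, DirID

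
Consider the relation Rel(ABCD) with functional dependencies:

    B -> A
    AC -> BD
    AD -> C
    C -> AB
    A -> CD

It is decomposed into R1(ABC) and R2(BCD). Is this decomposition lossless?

Common attributes: R1 ∩ R2 = {BC}.
Closure of {BC}: B → A applies, adding A; AC → BD applies, adding D. So (BC)⁺ = {ABCD}.
This closure contains every attribute of R1, so R1 ∩ R2 → R1. The join is lossless.

Yes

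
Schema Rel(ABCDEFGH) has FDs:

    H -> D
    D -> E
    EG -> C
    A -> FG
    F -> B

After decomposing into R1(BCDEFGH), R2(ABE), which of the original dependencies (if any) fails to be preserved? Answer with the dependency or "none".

A -> FG

Check A → FG: no single fragment contains all of {AFG}, and the restricted closure of {A} across the fragments never reaches {FG}.
H → D is preserved.
D → E is preserved.
EG → C is preserved.
F → B is preserved.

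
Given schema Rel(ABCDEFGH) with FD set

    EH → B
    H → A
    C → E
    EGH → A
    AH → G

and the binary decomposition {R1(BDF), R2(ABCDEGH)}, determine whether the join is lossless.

Common attributes: R1 ∩ R2 = {BD}.
No dependency enlarges {BD}, so (BD)⁺ = {BD}.
The closure contains neither all of R1 = {BDF} nor all of R2 = {ABCDEGH}, so the common attributes are not a superkey of either fragment. The join is lossy.

No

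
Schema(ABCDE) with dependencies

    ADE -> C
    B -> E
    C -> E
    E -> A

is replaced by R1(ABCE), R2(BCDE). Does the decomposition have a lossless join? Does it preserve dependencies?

lossless and dependency-preserving

Lossless test: (BCE)⁺ = {ABCE}, which contains all of one fragment — lossless.
Dependency preservation: ADE → C is not contained in any single fragment, but the restricted closure of its left-hand side across the fragments still reaches the right-hand side; the remaining FDs each lie inside some fragment. All dependencies are preserved.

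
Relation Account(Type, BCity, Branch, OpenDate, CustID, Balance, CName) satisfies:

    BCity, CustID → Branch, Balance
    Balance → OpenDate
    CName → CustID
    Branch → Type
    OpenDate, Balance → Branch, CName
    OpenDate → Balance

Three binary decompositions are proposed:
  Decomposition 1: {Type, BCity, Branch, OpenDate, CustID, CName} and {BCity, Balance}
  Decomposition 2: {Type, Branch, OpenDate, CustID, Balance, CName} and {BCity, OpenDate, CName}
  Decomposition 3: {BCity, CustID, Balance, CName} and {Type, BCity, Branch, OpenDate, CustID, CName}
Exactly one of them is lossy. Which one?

Decomposition 1: common = {BCity}, closure = {BCity} → lossy.
Decomposition 2: common = {OpenDate, CName}, closure = {Type, Branch, OpenDate, CustID, Balance, CName} → lossless.
Decomposition 3: common = {BCity, CustID, CName}, closure = {Type, BCity, Branch, OpenDate, CustID, Balance, CName} → lossless.

Decomposition 1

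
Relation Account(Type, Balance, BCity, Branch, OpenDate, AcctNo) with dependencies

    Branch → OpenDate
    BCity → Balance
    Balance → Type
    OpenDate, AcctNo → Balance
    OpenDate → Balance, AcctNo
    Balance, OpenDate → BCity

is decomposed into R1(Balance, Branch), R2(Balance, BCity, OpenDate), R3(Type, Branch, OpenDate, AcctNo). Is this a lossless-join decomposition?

Yes

Chase test. Columns are Type, Balance, BCity, Branch, OpenDate, AcctNo; row i has aⱼ where attribute j ∈ Ri, else bᵢⱼ.
Initial tableau (one row per fragment):
  row 1: b11 a2 b13 a4 b15 b16
  row 2: b21 a2 a3 b24 a5 b26
  row 3: a1 b32 b33 a4 a5 a6
Rows 1 and 3 agree on Branch; apply Branch→OpenDate and equate their OpenDate entries.
Rows 1 and 2 agree on Balance; apply Balance→Type and equate their Type entries.
Rows 1 and 2 agree on OpenDate; apply OpenDate→Balance, AcctNo and equate their Balance, AcctNo entries.
Rows 1 and 3 agree on OpenDate; apply OpenDate→Balance, AcctNo and equate their Balance, AcctNo entries.
Rows 1 and 2 agree on Balance, OpenDate; apply Balance, OpenDate→BCity and equate their BCity entries.
Rows 1 and 3 agree on Balance, OpenDate; apply Balance, OpenDate→BCity and equate their BCity entries.
Rows 1 and 3 agree on Balance; apply Balance→Type and equate their Type entries.
Row 1 is now all distinguished symbols — the join is lossless.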